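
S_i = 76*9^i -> [76, 684, 6156, 55404, 498636]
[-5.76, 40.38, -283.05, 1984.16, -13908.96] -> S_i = -5.76*(-7.01)^i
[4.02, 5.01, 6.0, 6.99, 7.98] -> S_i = 4.02 + 0.99*i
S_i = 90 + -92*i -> [90, -2, -94, -186, -278]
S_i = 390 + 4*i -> [390, 394, 398, 402, 406]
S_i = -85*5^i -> [-85, -425, -2125, -10625, -53125]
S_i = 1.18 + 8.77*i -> [1.18, 9.95, 18.72, 27.49, 36.26]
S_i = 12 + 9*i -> [12, 21, 30, 39, 48]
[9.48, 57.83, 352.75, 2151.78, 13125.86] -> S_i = 9.48*6.10^i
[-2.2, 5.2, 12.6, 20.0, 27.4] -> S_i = -2.20 + 7.40*i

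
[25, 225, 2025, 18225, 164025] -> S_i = 25*9^i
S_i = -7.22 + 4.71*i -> [-7.22, -2.51, 2.2, 6.91, 11.62]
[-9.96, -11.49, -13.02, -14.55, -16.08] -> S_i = -9.96 + -1.53*i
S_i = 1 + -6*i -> [1, -5, -11, -17, -23]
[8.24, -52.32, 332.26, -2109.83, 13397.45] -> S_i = 8.24*(-6.35)^i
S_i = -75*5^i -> [-75, -375, -1875, -9375, -46875]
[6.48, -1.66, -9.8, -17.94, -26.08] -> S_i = 6.48 + -8.14*i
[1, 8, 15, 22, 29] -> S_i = 1 + 7*i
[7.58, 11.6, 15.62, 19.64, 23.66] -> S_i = 7.58 + 4.02*i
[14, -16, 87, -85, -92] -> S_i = Random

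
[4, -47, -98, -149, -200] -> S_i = 4 + -51*i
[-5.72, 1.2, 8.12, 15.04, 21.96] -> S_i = -5.72 + 6.92*i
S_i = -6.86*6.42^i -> [-6.86, -44.04, -282.74, -1815.22, -11653.71]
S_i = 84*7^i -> [84, 588, 4116, 28812, 201684]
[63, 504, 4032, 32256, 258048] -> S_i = 63*8^i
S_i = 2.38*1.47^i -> [2.38, 3.5, 5.14, 7.56, 11.11]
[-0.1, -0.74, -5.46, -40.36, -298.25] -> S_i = -0.10*7.39^i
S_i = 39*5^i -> [39, 195, 975, 4875, 24375]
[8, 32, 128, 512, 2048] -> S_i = 8*4^i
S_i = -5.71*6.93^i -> [-5.71, -39.57, -274.22, -1900.36, -13169.49]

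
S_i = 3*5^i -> [3, 15, 75, 375, 1875]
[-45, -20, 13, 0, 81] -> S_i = Random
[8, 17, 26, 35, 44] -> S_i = 8 + 9*i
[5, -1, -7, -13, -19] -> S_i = 5 + -6*i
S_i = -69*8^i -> [-69, -552, -4416, -35328, -282624]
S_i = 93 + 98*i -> [93, 191, 289, 387, 485]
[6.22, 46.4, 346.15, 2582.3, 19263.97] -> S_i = 6.22*7.46^i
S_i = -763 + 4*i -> [-763, -759, -755, -751, -747]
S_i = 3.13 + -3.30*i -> [3.13, -0.17, -3.47, -6.77, -10.07]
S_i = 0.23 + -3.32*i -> [0.23, -3.09, -6.41, -9.73, -13.05]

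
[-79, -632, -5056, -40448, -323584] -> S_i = -79*8^i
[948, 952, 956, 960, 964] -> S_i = 948 + 4*i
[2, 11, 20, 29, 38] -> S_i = 2 + 9*i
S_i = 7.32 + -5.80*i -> [7.32, 1.52, -4.28, -10.08, -15.88]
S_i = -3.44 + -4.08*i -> [-3.44, -7.52, -11.6, -15.68, -19.76]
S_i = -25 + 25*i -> [-25, 0, 25, 50, 75]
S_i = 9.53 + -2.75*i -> [9.53, 6.78, 4.03, 1.28, -1.47]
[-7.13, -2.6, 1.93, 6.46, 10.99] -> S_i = -7.13 + 4.53*i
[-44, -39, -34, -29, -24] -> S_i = -44 + 5*i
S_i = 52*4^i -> [52, 208, 832, 3328, 13312]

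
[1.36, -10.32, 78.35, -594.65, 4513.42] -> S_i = 1.36*(-7.59)^i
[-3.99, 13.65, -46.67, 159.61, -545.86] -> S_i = -3.99*(-3.42)^i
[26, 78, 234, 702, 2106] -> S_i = 26*3^i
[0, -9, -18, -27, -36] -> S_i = 0 + -9*i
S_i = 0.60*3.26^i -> [0.6, 1.96, 6.38, 20.79, 67.77]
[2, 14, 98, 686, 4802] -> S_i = 2*7^i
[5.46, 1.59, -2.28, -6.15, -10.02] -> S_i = 5.46 + -3.87*i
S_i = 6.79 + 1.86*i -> [6.79, 8.65, 10.51, 12.37, 14.23]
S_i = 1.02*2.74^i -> [1.02, 2.79, 7.66, 20.98, 57.49]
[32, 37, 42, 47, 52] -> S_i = 32 + 5*i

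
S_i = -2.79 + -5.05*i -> [-2.79, -7.84, -12.89, -17.94, -22.99]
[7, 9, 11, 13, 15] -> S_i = 7 + 2*i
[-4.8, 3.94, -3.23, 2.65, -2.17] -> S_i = -4.80*(-0.82)^i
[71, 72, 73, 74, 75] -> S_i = 71 + 1*i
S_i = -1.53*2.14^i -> [-1.53, -3.27, -7.01, -14.99, -32.09]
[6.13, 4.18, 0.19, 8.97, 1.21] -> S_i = Random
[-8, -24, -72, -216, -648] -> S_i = -8*3^i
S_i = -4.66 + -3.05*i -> [-4.66, -7.71, -10.76, -13.81, -16.86]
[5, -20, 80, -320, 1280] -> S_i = 5*-4^i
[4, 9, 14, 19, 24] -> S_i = 4 + 5*i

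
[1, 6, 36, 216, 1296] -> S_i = 1*6^i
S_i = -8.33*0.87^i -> [-8.33, -7.25, -6.3, -5.49, -4.77]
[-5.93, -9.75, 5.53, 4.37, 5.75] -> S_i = Random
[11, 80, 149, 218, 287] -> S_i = 11 + 69*i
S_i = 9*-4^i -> [9, -36, 144, -576, 2304]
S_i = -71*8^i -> [-71, -568, -4544, -36352, -290816]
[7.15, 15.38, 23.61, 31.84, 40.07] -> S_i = 7.15 + 8.23*i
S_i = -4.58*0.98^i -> [-4.58, -4.49, -4.4, -4.31, -4.22]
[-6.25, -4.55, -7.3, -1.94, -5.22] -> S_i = Random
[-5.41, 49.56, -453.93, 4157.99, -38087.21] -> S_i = -5.41*(-9.16)^i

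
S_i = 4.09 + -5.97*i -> [4.09, -1.88, -7.85, -13.82, -19.79]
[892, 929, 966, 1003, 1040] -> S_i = 892 + 37*i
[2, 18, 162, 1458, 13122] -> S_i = 2*9^i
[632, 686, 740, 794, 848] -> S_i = 632 + 54*i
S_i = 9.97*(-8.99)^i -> [9.97, -89.63, 805.78, -7243.93, 65122.93]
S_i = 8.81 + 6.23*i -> [8.81, 15.04, 21.27, 27.5, 33.73]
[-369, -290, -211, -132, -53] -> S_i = -369 + 79*i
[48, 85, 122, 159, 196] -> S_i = 48 + 37*i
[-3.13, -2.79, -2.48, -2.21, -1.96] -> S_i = -3.13*0.89^i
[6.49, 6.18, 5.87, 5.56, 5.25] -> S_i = 6.49 + -0.31*i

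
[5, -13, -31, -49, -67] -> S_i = 5 + -18*i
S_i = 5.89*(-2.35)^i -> [5.89, -13.84, 32.53, -76.44, 179.63]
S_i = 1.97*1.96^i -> [1.97, 3.86, 7.57, 14.83, 29.07]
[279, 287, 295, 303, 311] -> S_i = 279 + 8*i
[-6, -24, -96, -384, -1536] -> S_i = -6*4^i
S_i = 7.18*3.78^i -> [7.18, 27.14, 102.59, 387.79, 1465.86]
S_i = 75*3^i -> [75, 225, 675, 2025, 6075]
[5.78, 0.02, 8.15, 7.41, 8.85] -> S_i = Random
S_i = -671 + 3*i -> [-671, -668, -665, -662, -659]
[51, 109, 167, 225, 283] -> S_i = 51 + 58*i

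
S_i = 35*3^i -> [35, 105, 315, 945, 2835]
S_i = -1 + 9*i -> [-1, 8, 17, 26, 35]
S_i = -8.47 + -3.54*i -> [-8.47, -12.01, -15.55, -19.09, -22.63]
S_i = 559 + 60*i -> [559, 619, 679, 739, 799]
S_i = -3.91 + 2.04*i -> [-3.91, -1.87, 0.17, 2.21, 4.25]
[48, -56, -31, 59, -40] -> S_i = Random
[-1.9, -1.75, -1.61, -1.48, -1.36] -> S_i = -1.90*0.92^i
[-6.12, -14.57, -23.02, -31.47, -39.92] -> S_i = -6.12 + -8.45*i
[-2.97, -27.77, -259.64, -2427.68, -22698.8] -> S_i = -2.97*9.35^i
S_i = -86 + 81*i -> [-86, -5, 76, 157, 238]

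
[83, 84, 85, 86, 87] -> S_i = 83 + 1*i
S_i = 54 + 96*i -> [54, 150, 246, 342, 438]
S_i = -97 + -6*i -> [-97, -103, -109, -115, -121]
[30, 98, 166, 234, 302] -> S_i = 30 + 68*i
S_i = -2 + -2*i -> [-2, -4, -6, -8, -10]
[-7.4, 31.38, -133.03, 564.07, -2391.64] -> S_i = -7.40*(-4.24)^i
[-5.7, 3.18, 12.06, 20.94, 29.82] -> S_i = -5.70 + 8.88*i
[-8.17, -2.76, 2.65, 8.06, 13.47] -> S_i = -8.17 + 5.41*i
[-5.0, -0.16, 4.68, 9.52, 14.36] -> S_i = -5.00 + 4.84*i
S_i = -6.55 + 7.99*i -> [-6.55, 1.44, 9.43, 17.42, 25.41]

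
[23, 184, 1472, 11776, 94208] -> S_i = 23*8^i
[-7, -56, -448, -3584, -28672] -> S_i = -7*8^i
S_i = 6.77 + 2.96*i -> [6.77, 9.73, 12.69, 15.65, 18.61]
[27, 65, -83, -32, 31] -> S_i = Random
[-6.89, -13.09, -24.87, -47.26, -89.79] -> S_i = -6.89*1.90^i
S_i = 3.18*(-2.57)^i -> [3.18, -8.17, 21.0, -53.98, 138.73]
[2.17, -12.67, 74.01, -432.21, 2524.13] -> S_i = 2.17*(-5.84)^i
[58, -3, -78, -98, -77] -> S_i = Random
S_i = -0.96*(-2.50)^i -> [-0.96, 2.4, -6.0, 15.0, -37.5]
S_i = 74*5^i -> [74, 370, 1850, 9250, 46250]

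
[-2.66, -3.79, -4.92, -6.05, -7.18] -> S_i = -2.66 + -1.13*i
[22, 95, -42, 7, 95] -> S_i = Random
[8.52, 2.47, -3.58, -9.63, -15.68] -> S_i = 8.52 + -6.05*i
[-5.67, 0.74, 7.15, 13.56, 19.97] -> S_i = -5.67 + 6.41*i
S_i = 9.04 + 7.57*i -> [9.04, 16.61, 24.18, 31.75, 39.32]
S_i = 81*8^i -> [81, 648, 5184, 41472, 331776]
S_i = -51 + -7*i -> [-51, -58, -65, -72, -79]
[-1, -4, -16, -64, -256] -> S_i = -1*4^i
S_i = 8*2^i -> [8, 16, 32, 64, 128]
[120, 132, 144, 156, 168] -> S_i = 120 + 12*i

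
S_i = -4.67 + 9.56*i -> [-4.67, 4.89, 14.45, 24.01, 33.57]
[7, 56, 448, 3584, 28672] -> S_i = 7*8^i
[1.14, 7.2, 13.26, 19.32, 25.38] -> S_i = 1.14 + 6.06*i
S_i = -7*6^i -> [-7, -42, -252, -1512, -9072]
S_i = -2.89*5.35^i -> [-2.89, -15.46, -82.72, -442.55, -2367.63]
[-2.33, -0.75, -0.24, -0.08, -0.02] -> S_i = -2.33*0.32^i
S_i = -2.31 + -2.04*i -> [-2.31, -4.35, -6.39, -8.43, -10.47]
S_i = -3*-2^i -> [-3, 6, -12, 24, -48]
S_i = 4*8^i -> [4, 32, 256, 2048, 16384]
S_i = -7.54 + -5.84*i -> [-7.54, -13.38, -19.22, -25.06, -30.9]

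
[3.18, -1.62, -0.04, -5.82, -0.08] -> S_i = Random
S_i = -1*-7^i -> [-1, 7, -49, 343, -2401]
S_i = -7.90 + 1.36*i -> [-7.9, -6.54, -5.18, -3.82, -2.46]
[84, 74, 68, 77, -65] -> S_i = Random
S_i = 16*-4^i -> [16, -64, 256, -1024, 4096]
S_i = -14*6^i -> [-14, -84, -504, -3024, -18144]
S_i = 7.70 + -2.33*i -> [7.7, 5.37, 3.04, 0.71, -1.62]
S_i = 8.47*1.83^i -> [8.47, 15.5, 28.37, 51.91, 94.99]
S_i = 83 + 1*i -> [83, 84, 85, 86, 87]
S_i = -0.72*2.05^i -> [-0.72, -1.48, -3.03, -6.2, -12.72]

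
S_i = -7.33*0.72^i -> [-7.33, -5.28, -3.8, -2.74, -1.97]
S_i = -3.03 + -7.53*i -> [-3.03, -10.56, -18.09, -25.62, -33.15]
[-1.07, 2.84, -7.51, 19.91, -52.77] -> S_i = -1.07*(-2.65)^i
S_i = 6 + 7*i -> [6, 13, 20, 27, 34]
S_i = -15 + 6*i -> [-15, -9, -3, 3, 9]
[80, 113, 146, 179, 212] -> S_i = 80 + 33*i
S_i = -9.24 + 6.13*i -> [-9.24, -3.11, 3.02, 9.15, 15.28]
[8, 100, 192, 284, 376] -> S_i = 8 + 92*i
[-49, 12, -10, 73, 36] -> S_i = Random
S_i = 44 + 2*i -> [44, 46, 48, 50, 52]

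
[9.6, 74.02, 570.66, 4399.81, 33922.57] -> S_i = 9.60*7.71^i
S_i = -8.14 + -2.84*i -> [-8.14, -10.98, -13.82, -16.66, -19.5]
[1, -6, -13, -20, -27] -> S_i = 1 + -7*i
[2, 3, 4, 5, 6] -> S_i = 2 + 1*i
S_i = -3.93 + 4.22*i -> [-3.93, 0.29, 4.51, 8.73, 12.95]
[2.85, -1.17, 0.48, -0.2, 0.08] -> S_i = 2.85*(-0.41)^i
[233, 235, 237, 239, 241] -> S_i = 233 + 2*i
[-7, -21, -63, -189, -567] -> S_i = -7*3^i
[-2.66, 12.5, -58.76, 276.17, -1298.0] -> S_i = -2.66*(-4.70)^i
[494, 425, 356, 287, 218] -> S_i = 494 + -69*i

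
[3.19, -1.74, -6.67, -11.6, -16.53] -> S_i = 3.19 + -4.93*i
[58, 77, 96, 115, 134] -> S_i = 58 + 19*i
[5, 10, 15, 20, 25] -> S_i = 5 + 5*i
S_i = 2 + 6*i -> [2, 8, 14, 20, 26]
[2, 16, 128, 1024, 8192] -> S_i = 2*8^i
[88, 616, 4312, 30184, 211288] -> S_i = 88*7^i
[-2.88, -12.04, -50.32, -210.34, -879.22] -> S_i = -2.88*4.18^i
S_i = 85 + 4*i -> [85, 89, 93, 97, 101]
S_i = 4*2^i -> [4, 8, 16, 32, 64]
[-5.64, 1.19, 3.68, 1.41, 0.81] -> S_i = Random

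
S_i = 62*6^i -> [62, 372, 2232, 13392, 80352]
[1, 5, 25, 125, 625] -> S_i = 1*5^i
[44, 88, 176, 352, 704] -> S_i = 44*2^i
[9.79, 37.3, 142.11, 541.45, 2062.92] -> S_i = 9.79*3.81^i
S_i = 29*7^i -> [29, 203, 1421, 9947, 69629]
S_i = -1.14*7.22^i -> [-1.14, -8.23, -59.43, -429.06, -3097.8]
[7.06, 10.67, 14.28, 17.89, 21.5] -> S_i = 7.06 + 3.61*i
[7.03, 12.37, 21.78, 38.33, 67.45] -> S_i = 7.03*1.76^i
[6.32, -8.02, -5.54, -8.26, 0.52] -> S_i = Random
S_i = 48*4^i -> [48, 192, 768, 3072, 12288]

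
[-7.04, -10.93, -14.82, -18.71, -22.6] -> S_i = -7.04 + -3.89*i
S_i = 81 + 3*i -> [81, 84, 87, 90, 93]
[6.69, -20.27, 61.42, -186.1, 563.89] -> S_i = 6.69*(-3.03)^i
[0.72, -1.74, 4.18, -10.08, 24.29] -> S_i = 0.72*(-2.41)^i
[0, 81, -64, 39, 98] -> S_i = Random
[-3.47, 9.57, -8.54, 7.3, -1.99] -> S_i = Random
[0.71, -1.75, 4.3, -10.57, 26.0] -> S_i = 0.71*(-2.46)^i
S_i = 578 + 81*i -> [578, 659, 740, 821, 902]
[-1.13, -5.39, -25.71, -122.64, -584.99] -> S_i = -1.13*4.77^i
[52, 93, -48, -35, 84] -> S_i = Random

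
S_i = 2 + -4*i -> [2, -2, -6, -10, -14]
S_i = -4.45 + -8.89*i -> [-4.45, -13.34, -22.23, -31.12, -40.01]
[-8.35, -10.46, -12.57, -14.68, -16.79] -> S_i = -8.35 + -2.11*i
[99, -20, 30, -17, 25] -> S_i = Random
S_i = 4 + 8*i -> [4, 12, 20, 28, 36]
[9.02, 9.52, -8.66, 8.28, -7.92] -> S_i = Random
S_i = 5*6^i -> [5, 30, 180, 1080, 6480]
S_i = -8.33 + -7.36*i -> [-8.33, -15.69, -23.05, -30.41, -37.77]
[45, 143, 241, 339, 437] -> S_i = 45 + 98*i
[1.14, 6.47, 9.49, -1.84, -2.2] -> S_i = Random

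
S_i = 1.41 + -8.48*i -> [1.41, -7.07, -15.55, -24.03, -32.51]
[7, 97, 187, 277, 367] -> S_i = 7 + 90*i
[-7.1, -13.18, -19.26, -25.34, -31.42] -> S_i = -7.10 + -6.08*i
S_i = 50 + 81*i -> [50, 131, 212, 293, 374]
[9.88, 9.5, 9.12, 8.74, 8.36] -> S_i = 9.88 + -0.38*i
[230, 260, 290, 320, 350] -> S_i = 230 + 30*i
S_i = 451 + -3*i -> [451, 448, 445, 442, 439]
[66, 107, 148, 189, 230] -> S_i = 66 + 41*i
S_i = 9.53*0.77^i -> [9.53, 7.34, 5.65, 4.35, 3.35]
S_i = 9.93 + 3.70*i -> [9.93, 13.63, 17.33, 21.03, 24.73]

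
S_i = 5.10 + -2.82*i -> [5.1, 2.28, -0.54, -3.36, -6.18]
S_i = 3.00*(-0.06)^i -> [3.0, -0.18, 0.01, -0.0, 0.0]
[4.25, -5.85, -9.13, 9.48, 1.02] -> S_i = Random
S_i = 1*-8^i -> [1, -8, 64, -512, 4096]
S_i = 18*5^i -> [18, 90, 450, 2250, 11250]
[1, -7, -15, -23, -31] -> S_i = 1 + -8*i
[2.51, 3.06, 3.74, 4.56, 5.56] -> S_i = 2.51*1.22^i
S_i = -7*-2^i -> [-7, 14, -28, 56, -112]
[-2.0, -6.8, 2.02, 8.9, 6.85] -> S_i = Random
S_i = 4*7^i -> [4, 28, 196, 1372, 9604]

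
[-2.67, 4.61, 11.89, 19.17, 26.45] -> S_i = -2.67 + 7.28*i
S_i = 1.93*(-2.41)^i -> [1.93, -4.65, 11.21, -27.02, 65.11]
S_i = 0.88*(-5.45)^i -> [0.88, -4.8, 26.14, -142.45, 776.37]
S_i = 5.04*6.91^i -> [5.04, 34.83, 240.65, 1662.89, 11490.6]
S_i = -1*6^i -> [-1, -6, -36, -216, -1296]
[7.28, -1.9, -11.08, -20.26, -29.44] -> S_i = 7.28 + -9.18*i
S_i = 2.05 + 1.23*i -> [2.05, 3.28, 4.51, 5.74, 6.97]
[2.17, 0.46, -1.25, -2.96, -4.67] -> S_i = 2.17 + -1.71*i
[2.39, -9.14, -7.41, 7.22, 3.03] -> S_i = Random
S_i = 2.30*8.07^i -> [2.3, 18.56, 149.79, 1208.78, 9754.88]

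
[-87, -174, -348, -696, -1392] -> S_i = -87*2^i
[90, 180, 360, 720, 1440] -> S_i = 90*2^i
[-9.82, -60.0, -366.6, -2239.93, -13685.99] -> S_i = -9.82*6.11^i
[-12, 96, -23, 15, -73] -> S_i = Random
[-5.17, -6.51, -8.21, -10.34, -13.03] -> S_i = -5.17*1.26^i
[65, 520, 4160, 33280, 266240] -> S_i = 65*8^i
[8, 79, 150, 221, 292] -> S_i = 8 + 71*i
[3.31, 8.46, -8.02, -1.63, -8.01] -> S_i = Random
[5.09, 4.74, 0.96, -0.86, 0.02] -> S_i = Random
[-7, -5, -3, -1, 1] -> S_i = -7 + 2*i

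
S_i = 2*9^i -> [2, 18, 162, 1458, 13122]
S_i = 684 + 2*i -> [684, 686, 688, 690, 692]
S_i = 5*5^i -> [5, 25, 125, 625, 3125]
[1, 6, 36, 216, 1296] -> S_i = 1*6^i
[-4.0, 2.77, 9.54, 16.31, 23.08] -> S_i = -4.00 + 6.77*i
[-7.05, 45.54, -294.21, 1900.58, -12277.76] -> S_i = -7.05*(-6.46)^i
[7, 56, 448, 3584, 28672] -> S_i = 7*8^i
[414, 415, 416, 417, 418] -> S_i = 414 + 1*i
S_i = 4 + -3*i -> [4, 1, -2, -5, -8]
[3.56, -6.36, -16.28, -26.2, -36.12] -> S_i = 3.56 + -9.92*i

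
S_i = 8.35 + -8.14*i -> [8.35, 0.21, -7.93, -16.07, -24.21]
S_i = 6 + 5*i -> [6, 11, 16, 21, 26]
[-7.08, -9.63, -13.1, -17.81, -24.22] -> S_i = -7.08*1.36^i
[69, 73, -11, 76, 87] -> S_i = Random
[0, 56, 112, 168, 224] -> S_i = 0 + 56*i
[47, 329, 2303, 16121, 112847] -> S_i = 47*7^i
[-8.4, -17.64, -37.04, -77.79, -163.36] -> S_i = -8.40*2.10^i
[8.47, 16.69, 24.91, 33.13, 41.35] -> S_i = 8.47 + 8.22*i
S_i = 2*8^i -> [2, 16, 128, 1024, 8192]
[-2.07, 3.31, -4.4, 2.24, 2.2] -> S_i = Random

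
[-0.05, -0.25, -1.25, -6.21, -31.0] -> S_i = -0.05*4.99^i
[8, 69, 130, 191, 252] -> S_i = 8 + 61*i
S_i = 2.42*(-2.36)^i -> [2.42, -5.71, 13.48, -31.81, 75.07]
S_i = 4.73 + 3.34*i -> [4.73, 8.07, 11.41, 14.75, 18.09]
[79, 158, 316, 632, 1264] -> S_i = 79*2^i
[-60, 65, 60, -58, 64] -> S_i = Random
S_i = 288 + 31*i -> [288, 319, 350, 381, 412]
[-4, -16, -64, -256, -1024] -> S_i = -4*4^i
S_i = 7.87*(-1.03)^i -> [7.87, -8.11, 8.35, -8.6, 8.86]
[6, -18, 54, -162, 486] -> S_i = 6*-3^i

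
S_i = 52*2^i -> [52, 104, 208, 416, 832]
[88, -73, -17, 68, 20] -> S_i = Random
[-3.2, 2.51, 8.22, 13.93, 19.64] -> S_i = -3.20 + 5.71*i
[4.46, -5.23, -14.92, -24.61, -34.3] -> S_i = 4.46 + -9.69*i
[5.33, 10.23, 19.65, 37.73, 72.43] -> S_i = 5.33*1.92^i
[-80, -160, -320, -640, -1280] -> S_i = -80*2^i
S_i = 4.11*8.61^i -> [4.11, 35.39, 304.68, 2623.32, 22586.79]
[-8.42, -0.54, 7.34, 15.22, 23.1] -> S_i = -8.42 + 7.88*i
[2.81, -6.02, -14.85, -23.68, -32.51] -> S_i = 2.81 + -8.83*i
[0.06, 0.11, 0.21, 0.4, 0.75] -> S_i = 0.06*1.88^i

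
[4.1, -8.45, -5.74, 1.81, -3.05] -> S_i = Random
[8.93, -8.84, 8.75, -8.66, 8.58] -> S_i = 8.93*(-0.99)^i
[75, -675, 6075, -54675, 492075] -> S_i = 75*-9^i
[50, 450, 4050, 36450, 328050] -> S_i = 50*9^i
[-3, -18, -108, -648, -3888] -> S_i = -3*6^i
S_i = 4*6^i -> [4, 24, 144, 864, 5184]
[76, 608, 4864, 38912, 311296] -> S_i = 76*8^i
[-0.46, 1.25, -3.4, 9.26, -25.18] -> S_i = -0.46*(-2.72)^i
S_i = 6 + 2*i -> [6, 8, 10, 12, 14]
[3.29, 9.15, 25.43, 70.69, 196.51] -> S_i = 3.29*2.78^i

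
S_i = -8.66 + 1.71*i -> [-8.66, -6.95, -5.24, -3.53, -1.82]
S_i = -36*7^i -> [-36, -252, -1764, -12348, -86436]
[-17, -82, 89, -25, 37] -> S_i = Random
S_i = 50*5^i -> [50, 250, 1250, 6250, 31250]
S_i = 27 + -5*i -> [27, 22, 17, 12, 7]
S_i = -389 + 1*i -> [-389, -388, -387, -386, -385]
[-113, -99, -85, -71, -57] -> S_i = -113 + 14*i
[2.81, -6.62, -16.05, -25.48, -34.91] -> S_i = 2.81 + -9.43*i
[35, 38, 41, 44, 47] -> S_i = 35 + 3*i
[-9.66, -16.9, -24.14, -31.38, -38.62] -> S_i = -9.66 + -7.24*i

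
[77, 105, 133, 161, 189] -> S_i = 77 + 28*i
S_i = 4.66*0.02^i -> [4.66, 0.09, 0.0, 0.0, 0.0]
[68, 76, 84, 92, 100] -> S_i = 68 + 8*i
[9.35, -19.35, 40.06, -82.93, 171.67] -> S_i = 9.35*(-2.07)^i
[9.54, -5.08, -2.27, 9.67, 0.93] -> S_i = Random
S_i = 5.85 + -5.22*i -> [5.85, 0.63, -4.59, -9.81, -15.03]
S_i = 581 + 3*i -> [581, 584, 587, 590, 593]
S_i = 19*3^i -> [19, 57, 171, 513, 1539]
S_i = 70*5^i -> [70, 350, 1750, 8750, 43750]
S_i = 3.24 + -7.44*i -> [3.24, -4.2, -11.64, -19.08, -26.52]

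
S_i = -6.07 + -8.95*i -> [-6.07, -15.02, -23.97, -32.92, -41.87]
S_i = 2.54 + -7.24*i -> [2.54, -4.7, -11.94, -19.18, -26.42]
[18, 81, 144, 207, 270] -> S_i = 18 + 63*i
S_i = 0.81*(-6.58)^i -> [0.81, -5.33, 35.07, -230.76, 1518.41]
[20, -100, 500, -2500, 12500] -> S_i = 20*-5^i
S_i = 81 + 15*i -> [81, 96, 111, 126, 141]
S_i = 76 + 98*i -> [76, 174, 272, 370, 468]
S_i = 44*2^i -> [44, 88, 176, 352, 704]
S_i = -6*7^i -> [-6, -42, -294, -2058, -14406]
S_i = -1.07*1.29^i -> [-1.07, -1.38, -1.78, -2.3, -2.96]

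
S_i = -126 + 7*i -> [-126, -119, -112, -105, -98]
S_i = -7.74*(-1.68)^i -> [-7.74, 13.0, -21.85, 36.7, -61.66]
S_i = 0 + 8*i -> [0, 8, 16, 24, 32]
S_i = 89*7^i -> [89, 623, 4361, 30527, 213689]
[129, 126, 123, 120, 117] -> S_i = 129 + -3*i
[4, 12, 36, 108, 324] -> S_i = 4*3^i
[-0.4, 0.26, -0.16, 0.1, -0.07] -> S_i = -0.40*(-0.64)^i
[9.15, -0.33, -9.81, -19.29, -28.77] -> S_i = 9.15 + -9.48*i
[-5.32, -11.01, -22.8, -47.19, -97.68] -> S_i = -5.32*2.07^i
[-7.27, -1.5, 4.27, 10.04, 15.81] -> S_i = -7.27 + 5.77*i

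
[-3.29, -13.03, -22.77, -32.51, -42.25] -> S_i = -3.29 + -9.74*i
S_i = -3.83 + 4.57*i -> [-3.83, 0.74, 5.31, 9.88, 14.45]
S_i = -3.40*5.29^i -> [-3.4, -17.99, -95.15, -503.32, -2662.57]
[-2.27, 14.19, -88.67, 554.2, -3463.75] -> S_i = -2.27*(-6.25)^i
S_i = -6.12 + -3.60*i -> [-6.12, -9.72, -13.32, -16.92, -20.52]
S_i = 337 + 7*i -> [337, 344, 351, 358, 365]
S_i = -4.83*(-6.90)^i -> [-4.83, 33.33, -229.96, 1586.7, -10948.22]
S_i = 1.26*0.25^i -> [1.26, 0.32, 0.08, 0.02, 0.0]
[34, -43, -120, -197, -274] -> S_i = 34 + -77*i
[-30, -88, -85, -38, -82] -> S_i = Random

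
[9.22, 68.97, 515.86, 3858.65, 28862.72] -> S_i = 9.22*7.48^i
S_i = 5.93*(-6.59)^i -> [5.93, -39.08, 257.53, -1697.11, 11183.98]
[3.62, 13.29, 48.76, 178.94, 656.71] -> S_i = 3.62*3.67^i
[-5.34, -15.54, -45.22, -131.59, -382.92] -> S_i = -5.34*2.91^i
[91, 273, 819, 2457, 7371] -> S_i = 91*3^i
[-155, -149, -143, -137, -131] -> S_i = -155 + 6*i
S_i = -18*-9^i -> [-18, 162, -1458, 13122, -118098]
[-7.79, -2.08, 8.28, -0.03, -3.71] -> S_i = Random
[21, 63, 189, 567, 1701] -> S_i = 21*3^i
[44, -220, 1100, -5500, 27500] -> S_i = 44*-5^i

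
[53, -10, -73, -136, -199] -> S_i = 53 + -63*i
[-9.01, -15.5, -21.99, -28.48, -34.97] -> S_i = -9.01 + -6.49*i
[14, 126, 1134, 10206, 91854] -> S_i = 14*9^i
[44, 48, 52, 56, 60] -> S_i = 44 + 4*i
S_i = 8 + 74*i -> [8, 82, 156, 230, 304]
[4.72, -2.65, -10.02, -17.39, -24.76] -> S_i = 4.72 + -7.37*i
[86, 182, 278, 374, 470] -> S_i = 86 + 96*i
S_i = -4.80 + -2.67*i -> [-4.8, -7.47, -10.14, -12.81, -15.48]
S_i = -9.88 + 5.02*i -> [-9.88, -4.86, 0.16, 5.18, 10.2]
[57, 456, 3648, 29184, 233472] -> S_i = 57*8^i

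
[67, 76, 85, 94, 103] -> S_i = 67 + 9*i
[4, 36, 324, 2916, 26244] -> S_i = 4*9^i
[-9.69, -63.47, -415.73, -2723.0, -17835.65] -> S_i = -9.69*6.55^i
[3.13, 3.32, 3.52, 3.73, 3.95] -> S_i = 3.13*1.06^i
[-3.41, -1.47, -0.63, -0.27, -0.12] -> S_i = -3.41*0.43^i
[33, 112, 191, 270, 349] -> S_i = 33 + 79*i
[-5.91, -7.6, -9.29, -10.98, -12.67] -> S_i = -5.91 + -1.69*i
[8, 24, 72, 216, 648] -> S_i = 8*3^i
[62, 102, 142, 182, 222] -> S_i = 62 + 40*i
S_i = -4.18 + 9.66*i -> [-4.18, 5.48, 15.14, 24.8, 34.46]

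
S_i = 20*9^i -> [20, 180, 1620, 14580, 131220]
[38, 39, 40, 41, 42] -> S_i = 38 + 1*i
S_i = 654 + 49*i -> [654, 703, 752, 801, 850]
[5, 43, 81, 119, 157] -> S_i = 5 + 38*i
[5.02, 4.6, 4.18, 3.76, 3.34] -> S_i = 5.02 + -0.42*i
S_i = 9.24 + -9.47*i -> [9.24, -0.23, -9.7, -19.17, -28.64]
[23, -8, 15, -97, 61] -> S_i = Random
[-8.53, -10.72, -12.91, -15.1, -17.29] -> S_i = -8.53 + -2.19*i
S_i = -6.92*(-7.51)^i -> [-6.92, 51.97, -390.29, 2931.07, -22012.32]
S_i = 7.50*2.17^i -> [7.5, 16.27, 35.32, 76.64, 166.3]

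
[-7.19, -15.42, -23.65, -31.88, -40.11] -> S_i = -7.19 + -8.23*i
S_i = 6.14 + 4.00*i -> [6.14, 10.14, 14.14, 18.14, 22.14]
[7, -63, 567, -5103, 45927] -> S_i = 7*-9^i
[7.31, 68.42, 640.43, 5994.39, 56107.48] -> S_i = 7.31*9.36^i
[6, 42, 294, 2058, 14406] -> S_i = 6*7^i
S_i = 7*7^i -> [7, 49, 343, 2401, 16807]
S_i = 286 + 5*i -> [286, 291, 296, 301, 306]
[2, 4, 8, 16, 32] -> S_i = 2*2^i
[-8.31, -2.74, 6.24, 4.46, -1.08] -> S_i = Random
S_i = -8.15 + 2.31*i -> [-8.15, -5.84, -3.53, -1.22, 1.09]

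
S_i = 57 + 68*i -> [57, 125, 193, 261, 329]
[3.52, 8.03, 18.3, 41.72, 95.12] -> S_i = 3.52*2.28^i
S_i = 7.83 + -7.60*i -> [7.83, 0.23, -7.37, -14.97, -22.57]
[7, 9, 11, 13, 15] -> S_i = 7 + 2*i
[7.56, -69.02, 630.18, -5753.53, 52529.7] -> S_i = 7.56*(-9.13)^i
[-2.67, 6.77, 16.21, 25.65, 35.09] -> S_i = -2.67 + 9.44*i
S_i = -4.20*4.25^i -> [-4.2, -17.85, -75.86, -322.42, -1370.27]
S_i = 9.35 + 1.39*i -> [9.35, 10.74, 12.13, 13.52, 14.91]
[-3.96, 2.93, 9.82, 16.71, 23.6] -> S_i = -3.96 + 6.89*i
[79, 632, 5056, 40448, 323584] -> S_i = 79*8^i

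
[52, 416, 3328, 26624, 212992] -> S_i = 52*8^i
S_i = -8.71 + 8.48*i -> [-8.71, -0.23, 8.25, 16.73, 25.21]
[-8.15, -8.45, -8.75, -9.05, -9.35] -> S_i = -8.15 + -0.30*i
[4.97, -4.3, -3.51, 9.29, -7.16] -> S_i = Random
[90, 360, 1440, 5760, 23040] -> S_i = 90*4^i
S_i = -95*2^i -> [-95, -190, -380, -760, -1520]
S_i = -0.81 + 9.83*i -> [-0.81, 9.02, 18.85, 28.68, 38.51]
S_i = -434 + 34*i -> [-434, -400, -366, -332, -298]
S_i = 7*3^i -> [7, 21, 63, 189, 567]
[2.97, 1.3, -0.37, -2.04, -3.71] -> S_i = 2.97 + -1.67*i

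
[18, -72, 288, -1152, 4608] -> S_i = 18*-4^i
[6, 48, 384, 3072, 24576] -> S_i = 6*8^i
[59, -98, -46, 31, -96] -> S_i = Random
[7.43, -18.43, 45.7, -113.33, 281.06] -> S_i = 7.43*(-2.48)^i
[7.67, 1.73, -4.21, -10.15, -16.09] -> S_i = 7.67 + -5.94*i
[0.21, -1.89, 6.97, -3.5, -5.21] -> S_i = Random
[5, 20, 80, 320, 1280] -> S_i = 5*4^i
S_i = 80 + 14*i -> [80, 94, 108, 122, 136]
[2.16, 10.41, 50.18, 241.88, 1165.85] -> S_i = 2.16*4.82^i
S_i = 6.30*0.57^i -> [6.3, 3.59, 2.05, 1.17, 0.67]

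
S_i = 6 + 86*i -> [6, 92, 178, 264, 350]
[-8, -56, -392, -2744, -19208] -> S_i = -8*7^i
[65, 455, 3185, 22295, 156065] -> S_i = 65*7^i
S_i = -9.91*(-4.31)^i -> [-9.91, 42.71, -184.09, 793.42, -3419.66]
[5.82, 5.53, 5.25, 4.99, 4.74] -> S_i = 5.82*0.95^i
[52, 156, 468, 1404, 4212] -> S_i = 52*3^i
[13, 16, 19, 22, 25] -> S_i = 13 + 3*i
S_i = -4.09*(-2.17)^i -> [-4.09, 8.88, -19.26, 41.79, -90.69]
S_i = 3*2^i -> [3, 6, 12, 24, 48]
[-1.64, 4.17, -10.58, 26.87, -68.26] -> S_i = -1.64*(-2.54)^i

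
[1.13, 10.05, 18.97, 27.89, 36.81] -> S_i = 1.13 + 8.92*i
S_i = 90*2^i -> [90, 180, 360, 720, 1440]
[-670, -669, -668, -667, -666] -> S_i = -670 + 1*i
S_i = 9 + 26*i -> [9, 35, 61, 87, 113]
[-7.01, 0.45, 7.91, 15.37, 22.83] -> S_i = -7.01 + 7.46*i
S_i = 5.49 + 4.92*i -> [5.49, 10.41, 15.33, 20.25, 25.17]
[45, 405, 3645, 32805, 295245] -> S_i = 45*9^i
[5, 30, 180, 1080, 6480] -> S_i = 5*6^i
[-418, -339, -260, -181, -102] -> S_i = -418 + 79*i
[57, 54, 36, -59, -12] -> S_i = Random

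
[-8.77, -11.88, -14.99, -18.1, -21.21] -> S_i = -8.77 + -3.11*i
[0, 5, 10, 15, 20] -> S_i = 0 + 5*i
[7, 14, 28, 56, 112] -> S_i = 7*2^i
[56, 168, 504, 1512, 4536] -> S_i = 56*3^i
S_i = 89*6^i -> [89, 534, 3204, 19224, 115344]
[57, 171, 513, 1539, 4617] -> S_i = 57*3^i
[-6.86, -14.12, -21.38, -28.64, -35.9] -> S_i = -6.86 + -7.26*i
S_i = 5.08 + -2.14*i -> [5.08, 2.94, 0.8, -1.34, -3.48]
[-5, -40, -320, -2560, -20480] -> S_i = -5*8^i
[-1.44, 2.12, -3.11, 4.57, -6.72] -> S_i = -1.44*(-1.47)^i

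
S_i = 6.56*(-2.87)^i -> [6.56, -18.83, 54.03, -155.08, 445.07]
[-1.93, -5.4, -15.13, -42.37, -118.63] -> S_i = -1.93*2.80^i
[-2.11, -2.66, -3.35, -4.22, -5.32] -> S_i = -2.11*1.26^i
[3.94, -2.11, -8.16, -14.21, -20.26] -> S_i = 3.94 + -6.05*i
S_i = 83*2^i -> [83, 166, 332, 664, 1328]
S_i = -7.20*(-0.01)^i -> [-7.2, 0.07, -0.0, 0.0, -0.0]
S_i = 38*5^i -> [38, 190, 950, 4750, 23750]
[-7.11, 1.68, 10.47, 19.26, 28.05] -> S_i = -7.11 + 8.79*i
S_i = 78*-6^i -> [78, -468, 2808, -16848, 101088]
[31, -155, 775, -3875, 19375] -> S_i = 31*-5^i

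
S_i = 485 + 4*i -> [485, 489, 493, 497, 501]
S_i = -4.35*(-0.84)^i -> [-4.35, 3.65, -3.07, 2.58, -2.17]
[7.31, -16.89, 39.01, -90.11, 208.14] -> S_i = 7.31*(-2.31)^i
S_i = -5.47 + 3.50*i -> [-5.47, -1.97, 1.53, 5.03, 8.53]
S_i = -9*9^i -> [-9, -81, -729, -6561, -59049]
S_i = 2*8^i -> [2, 16, 128, 1024, 8192]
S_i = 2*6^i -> [2, 12, 72, 432, 2592]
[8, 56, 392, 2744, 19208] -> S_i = 8*7^i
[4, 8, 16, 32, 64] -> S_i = 4*2^i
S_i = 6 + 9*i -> [6, 15, 24, 33, 42]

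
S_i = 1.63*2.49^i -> [1.63, 4.06, 10.11, 25.16, 62.66]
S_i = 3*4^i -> [3, 12, 48, 192, 768]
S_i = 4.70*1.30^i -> [4.7, 6.11, 7.94, 10.33, 13.42]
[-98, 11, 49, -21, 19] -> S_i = Random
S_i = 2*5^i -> [2, 10, 50, 250, 1250]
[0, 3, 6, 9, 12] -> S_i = 0 + 3*i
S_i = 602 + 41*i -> [602, 643, 684, 725, 766]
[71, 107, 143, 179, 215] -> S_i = 71 + 36*i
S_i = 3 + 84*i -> [3, 87, 171, 255, 339]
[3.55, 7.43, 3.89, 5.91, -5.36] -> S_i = Random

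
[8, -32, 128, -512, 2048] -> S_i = 8*-4^i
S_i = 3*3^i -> [3, 9, 27, 81, 243]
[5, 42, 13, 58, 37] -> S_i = Random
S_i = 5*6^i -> [5, 30, 180, 1080, 6480]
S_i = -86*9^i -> [-86, -774, -6966, -62694, -564246]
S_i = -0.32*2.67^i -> [-0.32, -0.85, -2.28, -6.09, -16.26]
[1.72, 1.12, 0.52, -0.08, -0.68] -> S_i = 1.72 + -0.60*i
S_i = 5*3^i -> [5, 15, 45, 135, 405]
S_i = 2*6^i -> [2, 12, 72, 432, 2592]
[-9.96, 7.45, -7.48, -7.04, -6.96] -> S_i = Random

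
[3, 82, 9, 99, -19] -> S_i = Random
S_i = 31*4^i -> [31, 124, 496, 1984, 7936]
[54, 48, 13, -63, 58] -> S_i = Random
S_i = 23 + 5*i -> [23, 28, 33, 38, 43]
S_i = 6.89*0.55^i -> [6.89, 3.79, 2.08, 1.15, 0.63]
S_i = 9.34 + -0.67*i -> [9.34, 8.67, 8.0, 7.33, 6.66]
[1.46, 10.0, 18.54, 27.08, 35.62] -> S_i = 1.46 + 8.54*i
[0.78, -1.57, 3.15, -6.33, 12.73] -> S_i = 0.78*(-2.01)^i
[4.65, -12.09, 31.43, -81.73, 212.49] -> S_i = 4.65*(-2.60)^i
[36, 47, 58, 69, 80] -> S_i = 36 + 11*i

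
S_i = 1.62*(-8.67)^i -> [1.62, -14.05, 121.77, -1055.78, 9153.59]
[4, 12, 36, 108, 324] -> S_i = 4*3^i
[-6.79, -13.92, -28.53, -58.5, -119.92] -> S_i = -6.79*2.05^i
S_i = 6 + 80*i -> [6, 86, 166, 246, 326]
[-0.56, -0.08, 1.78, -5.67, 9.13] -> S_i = Random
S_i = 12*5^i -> [12, 60, 300, 1500, 7500]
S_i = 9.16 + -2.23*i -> [9.16, 6.93, 4.7, 2.47, 0.24]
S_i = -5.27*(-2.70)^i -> [-5.27, 14.23, -38.42, 103.73, -280.07]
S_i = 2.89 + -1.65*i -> [2.89, 1.24, -0.41, -2.06, -3.71]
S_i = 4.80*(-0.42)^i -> [4.8, -2.02, 0.85, -0.36, 0.15]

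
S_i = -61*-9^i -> [-61, 549, -4941, 44469, -400221]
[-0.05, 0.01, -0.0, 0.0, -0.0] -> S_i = -0.05*(-0.17)^i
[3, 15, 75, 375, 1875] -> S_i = 3*5^i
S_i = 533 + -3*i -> [533, 530, 527, 524, 521]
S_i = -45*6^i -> [-45, -270, -1620, -9720, -58320]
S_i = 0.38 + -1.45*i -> [0.38, -1.07, -2.52, -3.97, -5.42]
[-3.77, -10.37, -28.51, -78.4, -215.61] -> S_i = -3.77*2.75^i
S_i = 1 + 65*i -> [1, 66, 131, 196, 261]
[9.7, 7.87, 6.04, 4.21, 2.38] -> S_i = 9.70 + -1.83*i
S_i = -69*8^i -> [-69, -552, -4416, -35328, -282624]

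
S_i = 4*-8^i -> [4, -32, 256, -2048, 16384]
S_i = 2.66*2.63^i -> [2.66, 7.0, 18.4, 48.39, 127.26]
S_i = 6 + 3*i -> [6, 9, 12, 15, 18]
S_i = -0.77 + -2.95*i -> [-0.77, -3.72, -6.67, -9.62, -12.57]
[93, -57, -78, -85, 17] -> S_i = Random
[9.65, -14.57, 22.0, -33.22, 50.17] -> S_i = 9.65*(-1.51)^i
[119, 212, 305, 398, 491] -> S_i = 119 + 93*i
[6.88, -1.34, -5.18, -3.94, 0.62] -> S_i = Random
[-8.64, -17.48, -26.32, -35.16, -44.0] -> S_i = -8.64 + -8.84*i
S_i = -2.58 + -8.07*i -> [-2.58, -10.65, -18.72, -26.79, -34.86]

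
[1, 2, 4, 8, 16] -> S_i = 1*2^i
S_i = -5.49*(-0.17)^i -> [-5.49, 0.93, -0.16, 0.03, -0.0]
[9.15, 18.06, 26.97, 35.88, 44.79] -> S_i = 9.15 + 8.91*i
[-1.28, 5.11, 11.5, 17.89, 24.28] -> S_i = -1.28 + 6.39*i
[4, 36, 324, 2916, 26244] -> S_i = 4*9^i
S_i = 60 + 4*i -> [60, 64, 68, 72, 76]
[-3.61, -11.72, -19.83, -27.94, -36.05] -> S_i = -3.61 + -8.11*i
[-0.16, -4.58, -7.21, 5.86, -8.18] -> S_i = Random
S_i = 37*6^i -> [37, 222, 1332, 7992, 47952]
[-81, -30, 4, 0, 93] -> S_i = Random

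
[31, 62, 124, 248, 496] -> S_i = 31*2^i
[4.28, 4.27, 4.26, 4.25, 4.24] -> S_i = 4.28 + -0.01*i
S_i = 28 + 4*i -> [28, 32, 36, 40, 44]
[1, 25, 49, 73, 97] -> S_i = 1 + 24*i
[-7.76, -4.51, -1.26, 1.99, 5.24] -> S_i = -7.76 + 3.25*i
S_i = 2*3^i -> [2, 6, 18, 54, 162]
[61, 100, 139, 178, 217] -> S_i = 61 + 39*i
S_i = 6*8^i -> [6, 48, 384, 3072, 24576]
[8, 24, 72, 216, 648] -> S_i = 8*3^i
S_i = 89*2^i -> [89, 178, 356, 712, 1424]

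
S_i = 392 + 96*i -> [392, 488, 584, 680, 776]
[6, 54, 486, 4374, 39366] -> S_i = 6*9^i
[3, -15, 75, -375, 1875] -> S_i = 3*-5^i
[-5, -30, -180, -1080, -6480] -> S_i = -5*6^i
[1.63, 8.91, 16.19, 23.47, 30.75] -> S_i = 1.63 + 7.28*i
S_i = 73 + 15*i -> [73, 88, 103, 118, 133]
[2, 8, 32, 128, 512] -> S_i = 2*4^i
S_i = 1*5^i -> [1, 5, 25, 125, 625]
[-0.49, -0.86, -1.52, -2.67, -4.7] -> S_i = -0.49*1.76^i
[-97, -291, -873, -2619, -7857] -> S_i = -97*3^i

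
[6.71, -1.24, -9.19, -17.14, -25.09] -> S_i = 6.71 + -7.95*i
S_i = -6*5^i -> [-6, -30, -150, -750, -3750]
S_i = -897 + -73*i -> [-897, -970, -1043, -1116, -1189]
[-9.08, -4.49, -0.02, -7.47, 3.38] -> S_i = Random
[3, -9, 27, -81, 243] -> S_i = 3*-3^i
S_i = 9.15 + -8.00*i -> [9.15, 1.15, -6.85, -14.85, -22.85]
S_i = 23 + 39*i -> [23, 62, 101, 140, 179]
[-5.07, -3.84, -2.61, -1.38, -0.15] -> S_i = -5.07 + 1.23*i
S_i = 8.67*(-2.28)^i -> [8.67, -19.77, 45.07, -102.76, 234.29]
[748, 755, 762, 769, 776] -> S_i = 748 + 7*i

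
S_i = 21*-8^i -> [21, -168, 1344, -10752, 86016]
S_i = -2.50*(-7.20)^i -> [-2.5, 18.0, -129.6, 933.12, -6718.46]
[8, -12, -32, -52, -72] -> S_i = 8 + -20*i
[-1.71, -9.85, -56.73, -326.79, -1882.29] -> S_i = -1.71*5.76^i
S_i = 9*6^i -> [9, 54, 324, 1944, 11664]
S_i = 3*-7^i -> [3, -21, 147, -1029, 7203]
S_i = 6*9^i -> [6, 54, 486, 4374, 39366]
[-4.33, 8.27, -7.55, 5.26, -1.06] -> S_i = Random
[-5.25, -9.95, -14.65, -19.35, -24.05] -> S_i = -5.25 + -4.70*i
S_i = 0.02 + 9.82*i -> [0.02, 9.84, 19.66, 29.48, 39.3]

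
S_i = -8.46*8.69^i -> [-8.46, -73.52, -638.87, -5551.75, -48244.68]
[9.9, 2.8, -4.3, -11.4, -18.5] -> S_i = 9.90 + -7.10*i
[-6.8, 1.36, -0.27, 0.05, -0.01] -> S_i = -6.80*(-0.20)^i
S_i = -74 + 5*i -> [-74, -69, -64, -59, -54]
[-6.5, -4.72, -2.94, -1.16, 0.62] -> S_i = -6.50 + 1.78*i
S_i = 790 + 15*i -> [790, 805, 820, 835, 850]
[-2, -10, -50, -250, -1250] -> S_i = -2*5^i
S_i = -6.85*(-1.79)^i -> [-6.85, 12.26, -21.95, 39.29, -70.32]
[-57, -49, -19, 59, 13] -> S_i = Random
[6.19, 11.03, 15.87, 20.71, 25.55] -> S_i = 6.19 + 4.84*i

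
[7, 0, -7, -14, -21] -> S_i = 7 + -7*i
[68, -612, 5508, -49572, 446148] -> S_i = 68*-9^i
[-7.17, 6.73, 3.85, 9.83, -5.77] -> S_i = Random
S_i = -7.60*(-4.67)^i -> [-7.6, 35.49, -165.75, 774.04, -3614.77]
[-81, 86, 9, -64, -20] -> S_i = Random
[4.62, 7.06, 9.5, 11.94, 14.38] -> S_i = 4.62 + 2.44*i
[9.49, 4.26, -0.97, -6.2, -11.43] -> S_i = 9.49 + -5.23*i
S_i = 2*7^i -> [2, 14, 98, 686, 4802]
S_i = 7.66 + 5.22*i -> [7.66, 12.88, 18.1, 23.32, 28.54]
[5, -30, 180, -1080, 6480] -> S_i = 5*-6^i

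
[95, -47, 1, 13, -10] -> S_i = Random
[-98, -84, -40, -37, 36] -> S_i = Random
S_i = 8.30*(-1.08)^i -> [8.3, -8.96, 9.68, -10.46, 11.29]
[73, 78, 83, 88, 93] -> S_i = 73 + 5*i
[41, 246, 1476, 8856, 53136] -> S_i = 41*6^i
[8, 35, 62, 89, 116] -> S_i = 8 + 27*i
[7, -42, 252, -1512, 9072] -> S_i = 7*-6^i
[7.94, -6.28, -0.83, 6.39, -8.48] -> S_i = Random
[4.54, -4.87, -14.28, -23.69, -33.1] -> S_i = 4.54 + -9.41*i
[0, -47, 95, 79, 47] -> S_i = Random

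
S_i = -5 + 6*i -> [-5, 1, 7, 13, 19]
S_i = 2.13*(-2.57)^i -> [2.13, -5.47, 14.07, -36.16, 92.92]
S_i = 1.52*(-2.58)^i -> [1.52, -3.92, 10.12, -26.1, 67.35]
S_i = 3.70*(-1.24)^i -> [3.7, -4.59, 5.69, -7.05, 8.75]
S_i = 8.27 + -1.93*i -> [8.27, 6.34, 4.41, 2.48, 0.55]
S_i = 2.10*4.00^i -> [2.1, 8.4, 33.6, 134.4, 537.6]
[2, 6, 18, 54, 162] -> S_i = 2*3^i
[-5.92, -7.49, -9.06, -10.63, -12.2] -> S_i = -5.92 + -1.57*i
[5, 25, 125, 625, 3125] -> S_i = 5*5^i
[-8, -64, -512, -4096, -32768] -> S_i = -8*8^i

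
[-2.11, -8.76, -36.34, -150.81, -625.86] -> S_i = -2.11*4.15^i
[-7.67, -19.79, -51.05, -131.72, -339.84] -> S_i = -7.67*2.58^i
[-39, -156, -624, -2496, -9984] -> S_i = -39*4^i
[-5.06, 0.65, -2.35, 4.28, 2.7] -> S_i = Random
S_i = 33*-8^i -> [33, -264, 2112, -16896, 135168]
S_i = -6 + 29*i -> [-6, 23, 52, 81, 110]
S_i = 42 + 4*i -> [42, 46, 50, 54, 58]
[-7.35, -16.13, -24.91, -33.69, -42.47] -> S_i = -7.35 + -8.78*i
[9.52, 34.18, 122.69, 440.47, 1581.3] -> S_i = 9.52*3.59^i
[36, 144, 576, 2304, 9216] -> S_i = 36*4^i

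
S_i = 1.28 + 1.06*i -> [1.28, 2.34, 3.4, 4.46, 5.52]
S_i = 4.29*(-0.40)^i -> [4.29, -1.72, 0.69, -0.27, 0.11]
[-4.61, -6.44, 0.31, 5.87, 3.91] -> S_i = Random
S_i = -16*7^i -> [-16, -112, -784, -5488, -38416]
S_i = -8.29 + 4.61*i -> [-8.29, -3.68, 0.93, 5.54, 10.15]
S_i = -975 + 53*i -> [-975, -922, -869, -816, -763]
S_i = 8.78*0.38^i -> [8.78, 3.34, 1.27, 0.48, 0.18]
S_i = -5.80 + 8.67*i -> [-5.8, 2.87, 11.54, 20.21, 28.88]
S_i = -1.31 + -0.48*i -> [-1.31, -1.79, -2.27, -2.75, -3.23]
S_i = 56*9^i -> [56, 504, 4536, 40824, 367416]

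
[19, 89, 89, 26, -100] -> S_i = Random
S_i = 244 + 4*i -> [244, 248, 252, 256, 260]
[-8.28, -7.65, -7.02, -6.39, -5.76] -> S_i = -8.28 + 0.63*i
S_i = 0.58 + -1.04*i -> [0.58, -0.46, -1.5, -2.54, -3.58]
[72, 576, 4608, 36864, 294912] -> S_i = 72*8^i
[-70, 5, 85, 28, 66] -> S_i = Random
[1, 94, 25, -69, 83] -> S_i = Random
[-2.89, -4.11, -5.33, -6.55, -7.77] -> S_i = -2.89 + -1.22*i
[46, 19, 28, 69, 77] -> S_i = Random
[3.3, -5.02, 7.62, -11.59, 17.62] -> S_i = 3.30*(-1.52)^i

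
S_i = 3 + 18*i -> [3, 21, 39, 57, 75]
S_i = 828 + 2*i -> [828, 830, 832, 834, 836]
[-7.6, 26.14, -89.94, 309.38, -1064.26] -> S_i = -7.60*(-3.44)^i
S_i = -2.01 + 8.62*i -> [-2.01, 6.61, 15.23, 23.85, 32.47]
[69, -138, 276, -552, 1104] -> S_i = 69*-2^i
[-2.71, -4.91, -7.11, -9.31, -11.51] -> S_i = -2.71 + -2.20*i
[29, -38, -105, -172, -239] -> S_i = 29 + -67*i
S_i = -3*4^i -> [-3, -12, -48, -192, -768]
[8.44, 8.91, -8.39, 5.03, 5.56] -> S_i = Random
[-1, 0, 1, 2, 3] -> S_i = -1 + 1*i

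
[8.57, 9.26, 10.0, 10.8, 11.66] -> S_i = 8.57*1.08^i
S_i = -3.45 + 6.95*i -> [-3.45, 3.5, 10.45, 17.4, 24.35]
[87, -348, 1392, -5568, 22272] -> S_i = 87*-4^i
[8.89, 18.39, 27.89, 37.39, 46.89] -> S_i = 8.89 + 9.50*i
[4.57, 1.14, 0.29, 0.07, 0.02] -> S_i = 4.57*0.25^i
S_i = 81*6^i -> [81, 486, 2916, 17496, 104976]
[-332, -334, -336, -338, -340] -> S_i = -332 + -2*i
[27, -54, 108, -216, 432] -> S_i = 27*-2^i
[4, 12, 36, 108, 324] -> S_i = 4*3^i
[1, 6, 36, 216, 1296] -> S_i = 1*6^i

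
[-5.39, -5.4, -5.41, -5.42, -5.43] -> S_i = -5.39 + -0.01*i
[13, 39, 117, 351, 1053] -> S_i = 13*3^i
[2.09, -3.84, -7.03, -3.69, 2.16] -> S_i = Random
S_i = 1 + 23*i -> [1, 24, 47, 70, 93]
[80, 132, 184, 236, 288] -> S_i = 80 + 52*i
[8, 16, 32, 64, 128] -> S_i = 8*2^i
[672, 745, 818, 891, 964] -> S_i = 672 + 73*i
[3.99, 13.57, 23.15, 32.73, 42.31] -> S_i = 3.99 + 9.58*i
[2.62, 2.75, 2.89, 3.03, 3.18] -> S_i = 2.62*1.05^i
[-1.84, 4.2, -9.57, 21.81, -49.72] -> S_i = -1.84*(-2.28)^i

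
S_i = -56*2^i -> [-56, -112, -224, -448, -896]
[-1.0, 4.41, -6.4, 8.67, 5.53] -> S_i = Random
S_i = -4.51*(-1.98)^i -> [-4.51, 8.93, -17.68, 35.01, -69.32]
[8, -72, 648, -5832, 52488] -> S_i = 8*-9^i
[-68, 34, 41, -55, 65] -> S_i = Random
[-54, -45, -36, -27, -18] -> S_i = -54 + 9*i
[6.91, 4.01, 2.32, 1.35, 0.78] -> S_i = 6.91*0.58^i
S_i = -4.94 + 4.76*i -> [-4.94, -0.18, 4.58, 9.34, 14.1]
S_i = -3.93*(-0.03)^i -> [-3.93, 0.12, -0.0, 0.0, -0.0]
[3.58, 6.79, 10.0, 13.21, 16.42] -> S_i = 3.58 + 3.21*i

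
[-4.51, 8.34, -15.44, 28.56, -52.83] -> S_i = -4.51*(-1.85)^i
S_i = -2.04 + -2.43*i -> [-2.04, -4.47, -6.9, -9.33, -11.76]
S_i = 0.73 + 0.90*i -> [0.73, 1.63, 2.53, 3.43, 4.33]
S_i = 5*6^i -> [5, 30, 180, 1080, 6480]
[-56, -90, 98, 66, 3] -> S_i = Random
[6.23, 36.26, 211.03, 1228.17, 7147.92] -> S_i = 6.23*5.82^i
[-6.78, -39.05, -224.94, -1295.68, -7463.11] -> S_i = -6.78*5.76^i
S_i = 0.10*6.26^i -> [0.1, 0.63, 3.92, 24.53, 153.57]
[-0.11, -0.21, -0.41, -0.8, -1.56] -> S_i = -0.11*1.94^i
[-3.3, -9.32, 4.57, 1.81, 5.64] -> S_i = Random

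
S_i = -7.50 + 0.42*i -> [-7.5, -7.08, -6.66, -6.24, -5.82]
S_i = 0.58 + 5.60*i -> [0.58, 6.18, 11.78, 17.38, 22.98]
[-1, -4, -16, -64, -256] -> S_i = -1*4^i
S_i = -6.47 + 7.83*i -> [-6.47, 1.36, 9.19, 17.02, 24.85]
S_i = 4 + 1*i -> [4, 5, 6, 7, 8]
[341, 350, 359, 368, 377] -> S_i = 341 + 9*i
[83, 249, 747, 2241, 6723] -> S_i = 83*3^i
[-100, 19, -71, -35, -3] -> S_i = Random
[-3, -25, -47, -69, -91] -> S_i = -3 + -22*i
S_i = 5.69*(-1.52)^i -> [5.69, -8.65, 13.15, -19.98, 30.37]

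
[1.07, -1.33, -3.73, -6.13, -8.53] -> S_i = 1.07 + -2.40*i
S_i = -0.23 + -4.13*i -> [-0.23, -4.36, -8.49, -12.62, -16.75]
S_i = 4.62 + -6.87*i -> [4.62, -2.25, -9.12, -15.99, -22.86]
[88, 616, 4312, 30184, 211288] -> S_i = 88*7^i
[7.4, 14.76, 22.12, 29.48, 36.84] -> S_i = 7.40 + 7.36*i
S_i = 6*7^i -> [6, 42, 294, 2058, 14406]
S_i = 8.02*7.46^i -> [8.02, 59.83, 446.33, 3329.59, 24838.75]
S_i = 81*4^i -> [81, 324, 1296, 5184, 20736]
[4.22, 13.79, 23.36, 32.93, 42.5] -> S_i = 4.22 + 9.57*i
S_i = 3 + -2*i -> [3, 1, -1, -3, -5]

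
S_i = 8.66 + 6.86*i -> [8.66, 15.52, 22.38, 29.24, 36.1]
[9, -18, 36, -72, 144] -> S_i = 9*-2^i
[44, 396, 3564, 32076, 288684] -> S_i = 44*9^i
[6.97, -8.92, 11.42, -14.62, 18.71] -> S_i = 6.97*(-1.28)^i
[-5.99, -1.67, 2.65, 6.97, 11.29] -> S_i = -5.99 + 4.32*i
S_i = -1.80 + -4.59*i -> [-1.8, -6.39, -10.98, -15.57, -20.16]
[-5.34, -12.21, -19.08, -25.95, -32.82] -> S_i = -5.34 + -6.87*i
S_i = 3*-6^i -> [3, -18, 108, -648, 3888]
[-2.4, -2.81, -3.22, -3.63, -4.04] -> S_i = -2.40 + -0.41*i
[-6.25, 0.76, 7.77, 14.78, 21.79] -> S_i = -6.25 + 7.01*i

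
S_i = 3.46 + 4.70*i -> [3.46, 8.16, 12.86, 17.56, 22.26]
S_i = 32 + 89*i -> [32, 121, 210, 299, 388]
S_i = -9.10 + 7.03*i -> [-9.1, -2.07, 4.96, 11.99, 19.02]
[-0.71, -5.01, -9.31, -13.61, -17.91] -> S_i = -0.71 + -4.30*i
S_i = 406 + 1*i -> [406, 407, 408, 409, 410]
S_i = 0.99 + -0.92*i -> [0.99, 0.07, -0.85, -1.77, -2.69]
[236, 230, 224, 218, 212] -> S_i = 236 + -6*i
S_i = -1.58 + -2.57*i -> [-1.58, -4.15, -6.72, -9.29, -11.86]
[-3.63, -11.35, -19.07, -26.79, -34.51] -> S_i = -3.63 + -7.72*i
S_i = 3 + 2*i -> [3, 5, 7, 9, 11]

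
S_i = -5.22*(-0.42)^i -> [-5.22, 2.19, -0.92, 0.39, -0.16]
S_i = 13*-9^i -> [13, -117, 1053, -9477, 85293]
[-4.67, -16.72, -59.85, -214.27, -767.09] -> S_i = -4.67*3.58^i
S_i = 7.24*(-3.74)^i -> [7.24, -27.08, 101.27, -378.75, 1416.53]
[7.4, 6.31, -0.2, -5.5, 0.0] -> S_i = Random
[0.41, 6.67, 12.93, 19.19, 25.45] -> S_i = 0.41 + 6.26*i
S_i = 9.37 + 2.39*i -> [9.37, 11.76, 14.15, 16.54, 18.93]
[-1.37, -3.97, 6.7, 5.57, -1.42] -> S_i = Random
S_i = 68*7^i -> [68, 476, 3332, 23324, 163268]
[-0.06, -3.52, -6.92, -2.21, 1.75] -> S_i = Random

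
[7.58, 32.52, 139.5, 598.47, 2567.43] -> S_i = 7.58*4.29^i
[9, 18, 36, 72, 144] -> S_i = 9*2^i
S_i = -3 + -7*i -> [-3, -10, -17, -24, -31]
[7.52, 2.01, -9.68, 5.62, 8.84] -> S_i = Random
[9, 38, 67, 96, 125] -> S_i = 9 + 29*i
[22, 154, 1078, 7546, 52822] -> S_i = 22*7^i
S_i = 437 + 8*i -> [437, 445, 453, 461, 469]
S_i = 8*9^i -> [8, 72, 648, 5832, 52488]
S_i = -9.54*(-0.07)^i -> [-9.54, 0.67, -0.05, 0.0, -0.0]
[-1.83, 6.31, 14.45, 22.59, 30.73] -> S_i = -1.83 + 8.14*i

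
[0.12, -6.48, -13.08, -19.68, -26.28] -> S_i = 0.12 + -6.60*i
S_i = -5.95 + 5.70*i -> [-5.95, -0.25, 5.45, 11.15, 16.85]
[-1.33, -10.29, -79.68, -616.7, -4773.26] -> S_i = -1.33*7.74^i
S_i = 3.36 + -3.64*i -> [3.36, -0.28, -3.92, -7.56, -11.2]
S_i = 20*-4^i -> [20, -80, 320, -1280, 5120]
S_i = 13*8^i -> [13, 104, 832, 6656, 53248]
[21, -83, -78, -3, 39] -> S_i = Random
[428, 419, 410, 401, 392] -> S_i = 428 + -9*i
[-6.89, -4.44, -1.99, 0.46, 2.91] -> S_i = -6.89 + 2.45*i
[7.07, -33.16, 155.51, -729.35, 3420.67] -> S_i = 7.07*(-4.69)^i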